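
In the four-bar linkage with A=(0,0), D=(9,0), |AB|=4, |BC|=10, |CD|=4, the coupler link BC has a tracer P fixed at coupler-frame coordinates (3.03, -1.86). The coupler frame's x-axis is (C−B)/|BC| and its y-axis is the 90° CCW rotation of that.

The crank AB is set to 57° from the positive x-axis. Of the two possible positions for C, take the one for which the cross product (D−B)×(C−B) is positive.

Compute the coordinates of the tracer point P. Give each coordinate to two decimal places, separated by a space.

A=(0,0), D=(9.00,0)
B = A + 4.00·(cos57°, sin57°) = (2.1786, 3.3547)
|BD| = 7.6017
circle(B,10.00) ∩ circle(D,4.00): a=9.3259, h=3.6093
  candidates: C₊=(12.1400,2.4779) cross=27.437; C₋=(8.9544,-3.9997) cross=-27.437
  mode + wants cross > 0 → take C=(12.1400,2.4779) (cross=27.437)
ex = (C−B)/|BC| = (0.9961,-0.0877); ey = (0.0877,0.9961)
P = B + 3.03·ex + -1.86·ey = (5.0338,1.2362)

5.03 1.24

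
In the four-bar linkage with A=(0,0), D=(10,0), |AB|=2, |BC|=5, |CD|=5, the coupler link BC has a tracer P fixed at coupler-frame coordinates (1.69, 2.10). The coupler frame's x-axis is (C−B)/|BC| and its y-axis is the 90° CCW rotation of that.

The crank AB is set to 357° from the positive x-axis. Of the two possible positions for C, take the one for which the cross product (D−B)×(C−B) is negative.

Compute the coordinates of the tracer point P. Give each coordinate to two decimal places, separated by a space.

A=(0,0), D=(10.00,0)
B = A + 2.00·(cos357°, sin357°) = (1.9973, -0.1047)
|BD| = 8.0034
circle(B,5.00) ∩ circle(D,5.00): a=4.0017, h=2.9977
  candidates: C₊=(5.9594,2.9451) cross=23.992; C₋=(6.0378,-3.0498) cross=-23.992
  mode - wants cross < 0 → take C=(6.0378,-3.0498) (cross=-23.992)
ex = (C−B)/|BC| = (0.8081,-0.5890); ey = (0.5890,0.8081)
P = B + 1.69·ex + 2.10·ey = (4.5999,0.5969)

4.60 0.60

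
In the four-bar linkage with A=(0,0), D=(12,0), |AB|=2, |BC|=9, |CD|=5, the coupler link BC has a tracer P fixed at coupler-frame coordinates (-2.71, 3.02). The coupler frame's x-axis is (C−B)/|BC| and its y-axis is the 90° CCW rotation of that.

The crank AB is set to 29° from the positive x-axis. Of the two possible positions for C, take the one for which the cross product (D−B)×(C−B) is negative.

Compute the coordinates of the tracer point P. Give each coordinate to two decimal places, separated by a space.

1.22 4.99

A=(0,0), D=(12.00,0)
B = A + 2.00·(cos29°, sin29°) = (1.7492, 0.9696)
|BD| = 10.2965
circle(B,9.00) ∩ circle(D,5.00): a=7.8676, h=4.3704
  candidates: C₊=(9.9935,4.5797) cross=45.000; C₋=(9.1703,-4.1223) cross=-45.000
  mode - wants cross < 0 → take C=(9.1703,-4.1223) (cross=-45.000)
ex = (C−B)/|BC| = (0.8246,-0.5658); ey = (0.5658,0.8246)
P = B + -2.71·ex + 3.02·ey = (1.2233,4.9930)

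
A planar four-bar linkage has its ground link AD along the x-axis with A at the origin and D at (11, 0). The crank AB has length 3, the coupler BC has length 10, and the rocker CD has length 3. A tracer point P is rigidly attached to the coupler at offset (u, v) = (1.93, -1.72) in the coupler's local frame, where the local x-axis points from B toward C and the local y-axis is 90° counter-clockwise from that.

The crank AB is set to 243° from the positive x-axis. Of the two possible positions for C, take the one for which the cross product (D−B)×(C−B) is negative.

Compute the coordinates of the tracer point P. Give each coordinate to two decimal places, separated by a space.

A=(0,0), D=(11.00,0)
B = A + 3.00·(cos243°, sin243°) = (-1.3620, -2.6730)
|BD| = 12.6477
circle(B,10.00) ∩ circle(D,3.00): a=9.9213, h=1.2519
  candidates: C₊=(8.0707,0.6474) cross=15.833; C₋=(8.5998,-1.7998) cross=-15.833
  mode - wants cross < 0 → take C=(8.5998,-1.7998) (cross=-15.833)
ex = (C−B)/|BC| = (0.9962,0.0873); ey = (-0.0873,0.9962)
P = B + 1.93·ex + -1.72·ey = (0.7109,-4.2179)

0.71 -4.22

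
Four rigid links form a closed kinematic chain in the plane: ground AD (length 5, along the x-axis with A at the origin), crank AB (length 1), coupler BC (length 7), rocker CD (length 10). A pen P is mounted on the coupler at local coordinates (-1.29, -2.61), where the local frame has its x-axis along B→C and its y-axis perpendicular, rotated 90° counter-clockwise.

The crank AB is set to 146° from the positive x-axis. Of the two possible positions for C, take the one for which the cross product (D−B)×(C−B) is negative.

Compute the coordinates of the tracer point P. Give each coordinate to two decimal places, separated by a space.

-2.94 2.56

A=(0,0), D=(5.00,0)
B = A + 1.00·(cos146°, sin146°) = (-0.8290, 0.5592)
|BD| = 5.8558
circle(B,7.00) ∩ circle(D,10.00): a=-1.4268, h=6.8531
  candidates: C₊=(-1.5949,7.5172) cross=40.130; C₋=(-2.9037,-6.1263) cross=-40.130
  mode - wants cross < 0 → take C=(-2.9037,-6.1263) (cross=-40.130)
ex = (C−B)/|BC| = (-0.2964,-0.9551); ey = (0.9551,-0.2964)
P = B + -1.29·ex + -2.61·ey = (-2.9394,2.5648)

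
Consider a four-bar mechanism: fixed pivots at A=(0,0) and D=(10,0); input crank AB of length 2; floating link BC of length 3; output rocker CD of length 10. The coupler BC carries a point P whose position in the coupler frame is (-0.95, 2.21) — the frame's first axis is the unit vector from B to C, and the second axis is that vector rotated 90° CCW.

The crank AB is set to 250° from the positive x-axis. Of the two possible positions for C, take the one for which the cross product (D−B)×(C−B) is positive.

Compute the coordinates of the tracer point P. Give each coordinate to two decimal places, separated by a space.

A=(0,0), D=(10.00,0)
B = A + 2.00·(cos250°, sin250°) = (-0.6840, -1.8794)
|BD| = 10.8481
circle(B,3.00) ∩ circle(D,10.00): a=1.2297, h=2.7364
  candidates: C₊=(0.0530,1.0287) cross=29.684; C₋=(1.0012,-4.3613) cross=-29.684
  mode + wants cross > 0 → take C=(0.0530,1.0287) (cross=29.684)
ex = (C−B)/|BC| = (0.2457,0.9693); ey = (-0.9693,0.2457)
P = B + -0.95·ex + 2.21·ey = (-3.0597,-2.2573)

-3.06 -2.26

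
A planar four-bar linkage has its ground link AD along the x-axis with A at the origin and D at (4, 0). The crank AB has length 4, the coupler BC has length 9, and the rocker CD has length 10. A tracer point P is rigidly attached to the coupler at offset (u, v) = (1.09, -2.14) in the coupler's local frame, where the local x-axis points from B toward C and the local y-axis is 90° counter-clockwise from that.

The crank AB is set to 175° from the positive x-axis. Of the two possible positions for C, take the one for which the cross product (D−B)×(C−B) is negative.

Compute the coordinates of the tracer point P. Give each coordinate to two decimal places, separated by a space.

-5.75 -1.28

A=(0,0), D=(4.00,0)
B = A + 4.00·(cos175°, sin175°) = (-3.9848, 0.3486)
|BD| = 7.9924
circle(B,9.00) ∩ circle(D,10.00): a=2.8076, h=8.5509
  candidates: C₊=(-0.8069,8.7689) cross=68.342; C₋=(-1.5529,-8.3166) cross=-68.342
  mode - wants cross < 0 → take C=(-1.5529,-8.3166) (cross=-68.342)
ex = (C−B)/|BC| = (0.2702,-0.9628); ey = (0.9628,0.2702)
P = B + 1.09·ex + -2.14·ey = (-5.7506,-1.2791)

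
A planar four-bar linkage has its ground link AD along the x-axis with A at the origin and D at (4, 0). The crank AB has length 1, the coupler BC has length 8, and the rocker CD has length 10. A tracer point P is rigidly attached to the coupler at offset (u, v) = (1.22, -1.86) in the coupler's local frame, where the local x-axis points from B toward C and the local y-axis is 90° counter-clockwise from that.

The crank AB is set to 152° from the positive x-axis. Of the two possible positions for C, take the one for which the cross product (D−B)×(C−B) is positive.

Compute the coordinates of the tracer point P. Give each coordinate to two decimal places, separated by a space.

A=(0,0), D=(4.00,0)
B = A + 1.00·(cos152°, sin152°) = (-0.8829, 0.4695)
|BD| = 4.9055
circle(B,8.00) ∩ circle(D,10.00): a=-1.2166, h=7.9069
  candidates: C₊=(-1.3373,8.4566) cross=38.787; C₋=(-2.8507,-7.2847) cross=-38.787
  mode + wants cross > 0 → take C=(-1.3373,8.4566) (cross=38.787)
ex = (C−B)/|BC| = (-0.0568,0.9984); ey = (-0.9984,-0.0568)
P = B + 1.22·ex + -1.86·ey = (0.9048,1.7931)

0.90 1.79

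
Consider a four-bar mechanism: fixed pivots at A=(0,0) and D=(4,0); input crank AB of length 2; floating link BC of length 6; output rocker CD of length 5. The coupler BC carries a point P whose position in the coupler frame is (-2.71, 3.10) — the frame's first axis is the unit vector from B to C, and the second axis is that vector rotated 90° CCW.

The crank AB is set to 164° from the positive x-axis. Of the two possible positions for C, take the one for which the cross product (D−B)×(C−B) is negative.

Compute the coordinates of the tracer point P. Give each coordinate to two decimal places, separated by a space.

-0.95 4.55

A=(0,0), D=(4.00,0)
B = A + 2.00·(cos164°, sin164°) = (-1.9225, 0.5513)
|BD| = 5.9481
circle(B,6.00) ∩ circle(D,5.00): a=3.8987, h=4.5607
  candidates: C₊=(2.3821,4.7310) cross=27.128; C₋=(1.5367,-4.3511) cross=-27.128
  mode - wants cross < 0 → take C=(1.5367,-4.3511) (cross=-27.128)
ex = (C−B)/|BC| = (0.5765,-0.8171); ey = (0.8171,0.5765)
P = B + -2.71·ex + 3.10·ey = (-0.9520,4.5528)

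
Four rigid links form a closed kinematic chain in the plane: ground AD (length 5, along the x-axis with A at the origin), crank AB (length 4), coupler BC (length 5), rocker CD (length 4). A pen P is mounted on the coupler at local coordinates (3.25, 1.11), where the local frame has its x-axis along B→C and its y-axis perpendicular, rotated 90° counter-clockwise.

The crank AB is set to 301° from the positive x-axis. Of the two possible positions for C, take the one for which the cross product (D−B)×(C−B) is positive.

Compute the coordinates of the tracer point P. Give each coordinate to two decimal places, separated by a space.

0.47 -0.39

A=(0,0), D=(5.00,0)
B = A + 4.00·(cos301°, sin301°) = (2.0602, -3.4287)
|BD| = 4.5165
circle(B,5.00) ∩ circle(D,4.00): a=3.2546, h=3.7957
  candidates: C₊=(1.2971,1.5128) cross=17.143; C₋=(7.0602,-3.4287) cross=-17.143
  mode + wants cross > 0 → take C=(1.2971,1.5128) (cross=17.143)
ex = (C−B)/|BC| = (-0.1526,0.9883); ey = (-0.9883,-0.1526)
P = B + 3.25·ex + 1.11·ey = (0.4672,-0.3861)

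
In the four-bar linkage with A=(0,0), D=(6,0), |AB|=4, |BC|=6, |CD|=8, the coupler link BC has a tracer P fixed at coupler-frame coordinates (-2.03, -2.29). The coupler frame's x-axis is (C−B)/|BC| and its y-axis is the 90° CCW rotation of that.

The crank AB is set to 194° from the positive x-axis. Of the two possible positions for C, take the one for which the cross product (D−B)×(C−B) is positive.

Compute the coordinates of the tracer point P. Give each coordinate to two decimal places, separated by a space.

-2.95 -3.88

A=(0,0), D=(6.00,0)
B = A + 4.00·(cos194°, sin194°) = (-3.8812, -0.9677)
|BD| = 9.9285
circle(B,6.00) ∩ circle(D,8.00): a=3.5541, h=4.8341
  candidates: C₊=(-0.8151,4.1898) cross=47.995; C₋=(0.1272,-5.4323) cross=-47.995
  mode + wants cross > 0 → take C=(-0.8151,4.1898) (cross=47.995)
ex = (C−B)/|BC| = (0.5110,0.8596); ey = (-0.8596,0.5110)
P = B + -2.03·ex + -2.29·ey = (-2.9501,-3.8828)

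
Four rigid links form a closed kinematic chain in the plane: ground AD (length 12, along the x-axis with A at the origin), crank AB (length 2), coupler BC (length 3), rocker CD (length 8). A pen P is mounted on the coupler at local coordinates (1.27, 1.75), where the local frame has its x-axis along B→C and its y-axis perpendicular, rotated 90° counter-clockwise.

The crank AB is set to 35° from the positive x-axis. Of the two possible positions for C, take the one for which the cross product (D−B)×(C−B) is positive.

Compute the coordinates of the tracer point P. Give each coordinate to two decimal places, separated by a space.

A=(0,0), D=(12.00,0)
B = A + 2.00·(cos35°, sin35°) = (1.6383, 1.1472)
|BD| = 10.4250
circle(B,3.00) ∩ circle(D,8.00): a=2.5746, h=1.5399
  candidates: C₊=(4.3667,2.3944) cross=16.054; C₋=(4.0278,-0.6667) cross=-16.054
  mode + wants cross > 0 → take C=(4.3667,2.3944) (cross=16.054)
ex = (C−B)/|BC| = (0.9095,0.4158); ey = (-0.4158,0.9095)
P = B + 1.27·ex + 1.75·ey = (2.0658,3.2667)

2.07 3.27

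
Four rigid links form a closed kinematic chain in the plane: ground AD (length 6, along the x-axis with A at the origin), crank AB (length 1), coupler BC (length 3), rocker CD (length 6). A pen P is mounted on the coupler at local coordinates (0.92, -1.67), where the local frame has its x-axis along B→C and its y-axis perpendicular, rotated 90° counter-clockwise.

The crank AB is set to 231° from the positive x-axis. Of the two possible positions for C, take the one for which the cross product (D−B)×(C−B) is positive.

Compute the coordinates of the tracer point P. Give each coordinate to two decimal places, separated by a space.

1.25 -0.46

A=(0,0), D=(6.00,0)
B = A + 1.00·(cos231°, sin231°) = (-0.6293, -0.7771)
|BD| = 6.6747
circle(B,3.00) ∩ circle(D,6.00): a=1.3148, h=2.6965
  candidates: C₊=(0.3626,2.0541) cross=17.999; C₋=(0.9905,-3.3023) cross=-17.999
  mode + wants cross > 0 → take C=(0.3626,2.0541) (cross=17.999)
ex = (C−B)/|BC| = (0.3306,0.9438); ey = (-0.9438,0.3306)
P = B + 0.92·ex + -1.67·ey = (1.2509,-0.4610)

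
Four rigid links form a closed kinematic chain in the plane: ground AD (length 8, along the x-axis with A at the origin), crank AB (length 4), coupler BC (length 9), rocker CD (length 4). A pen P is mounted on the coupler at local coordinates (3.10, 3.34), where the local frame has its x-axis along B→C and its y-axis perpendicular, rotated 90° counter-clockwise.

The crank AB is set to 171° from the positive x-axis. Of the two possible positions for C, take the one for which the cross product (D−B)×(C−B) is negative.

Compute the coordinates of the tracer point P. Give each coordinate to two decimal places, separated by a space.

A=(0,0), D=(8.00,0)
B = A + 4.00·(cos171°, sin171°) = (-3.9508, 0.6257)
|BD| = 11.9671
circle(B,9.00) ∩ circle(D,4.00): a=8.6993, h=2.3069
  candidates: C₊=(4.8573,2.4746) cross=27.606; C₋=(4.6161,-2.1328) cross=-27.606
  mode - wants cross < 0 → take C=(4.6161,-2.1328) (cross=-27.606)
ex = (C−B)/|BC| = (0.9519,-0.3065); ey = (0.3065,0.9519)
P = B + 3.10·ex + 3.34·ey = (0.0238,2.8548)

0.02 2.85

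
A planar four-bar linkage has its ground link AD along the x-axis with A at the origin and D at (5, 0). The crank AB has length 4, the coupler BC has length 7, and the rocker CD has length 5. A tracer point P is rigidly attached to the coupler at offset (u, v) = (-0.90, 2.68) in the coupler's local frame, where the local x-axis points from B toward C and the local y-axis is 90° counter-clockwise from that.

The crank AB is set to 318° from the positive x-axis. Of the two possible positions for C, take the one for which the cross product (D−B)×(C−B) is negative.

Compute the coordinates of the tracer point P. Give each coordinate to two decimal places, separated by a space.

1.56 -0.23

A=(0,0), D=(5.00,0)
B = A + 4.00·(cos318°, sin318°) = (2.9726, -2.6765)
|BD| = 3.3577
circle(B,7.00) ∩ circle(D,5.00): a=5.2527, h=4.6270
  candidates: C₊=(2.4559,4.3044) cross=15.536; C₋=(9.8325,-1.2833) cross=-15.536
  mode - wants cross < 0 → take C=(9.8325,-1.2833) (cross=-15.536)
ex = (C−B)/|BC| = (0.9800,0.1990); ey = (-0.1990,0.9800)
P = B + -0.90·ex + 2.68·ey = (1.5572,-0.2293)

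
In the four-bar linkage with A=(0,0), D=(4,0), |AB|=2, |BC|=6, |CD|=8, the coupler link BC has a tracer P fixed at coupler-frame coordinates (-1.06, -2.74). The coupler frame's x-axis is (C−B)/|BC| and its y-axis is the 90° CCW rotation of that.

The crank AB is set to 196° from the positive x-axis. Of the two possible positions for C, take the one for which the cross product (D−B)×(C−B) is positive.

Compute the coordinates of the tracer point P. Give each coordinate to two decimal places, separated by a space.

A=(0,0), D=(4.00,0)
B = A + 2.00·(cos196°, sin196°) = (-1.9225, -0.5513)
|BD| = 5.9481
circle(B,6.00) ∩ circle(D,8.00): a=0.6204, h=5.9678
  candidates: C₊=(-1.8579,5.4484) cross=35.497; C₋=(-0.7517,-6.4359) cross=-35.497
  mode + wants cross > 0 → take C=(-1.8579,5.4484) (cross=35.497)
ex = (C−B)/|BC| = (0.0108,0.9999); ey = (-0.9999,0.0108)
P = B + -1.06·ex + -2.74·ey = (0.8059,-1.6407)

0.81 -1.64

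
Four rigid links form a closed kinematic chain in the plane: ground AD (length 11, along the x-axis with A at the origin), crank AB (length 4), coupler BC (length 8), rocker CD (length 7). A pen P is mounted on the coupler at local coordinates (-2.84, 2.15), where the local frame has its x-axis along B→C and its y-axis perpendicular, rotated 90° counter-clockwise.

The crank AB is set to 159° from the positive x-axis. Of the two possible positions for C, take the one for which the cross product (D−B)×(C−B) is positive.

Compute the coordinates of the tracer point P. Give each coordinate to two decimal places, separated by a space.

A=(0,0), D=(11.00,0)
B = A + 4.00·(cos159°, sin159°) = (-3.7343, 1.4335)
|BD| = 14.8039
circle(B,8.00) ∩ circle(D,7.00): a=7.9086, h=1.2061
  candidates: C₊=(4.2539,1.8681) cross=17.854; C₋=(4.0203,-0.5327) cross=-17.854
  mode + wants cross > 0 → take C=(4.2539,1.8681) (cross=17.854)
ex = (C−B)/|BC| = (0.9985,0.0543); ey = (-0.0543,0.9985)
P = B + -2.84·ex + 2.15·ey = (-6.6869,3.4260)

-6.69 3.43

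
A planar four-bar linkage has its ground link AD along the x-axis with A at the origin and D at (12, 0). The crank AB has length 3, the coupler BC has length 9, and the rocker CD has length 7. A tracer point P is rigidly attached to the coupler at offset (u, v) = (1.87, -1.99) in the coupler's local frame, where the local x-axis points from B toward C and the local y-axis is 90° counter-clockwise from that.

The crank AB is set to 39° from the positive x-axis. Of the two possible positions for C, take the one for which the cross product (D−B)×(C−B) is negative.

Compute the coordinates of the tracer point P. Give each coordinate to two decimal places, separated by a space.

A=(0,0), D=(12.00,0)
B = A + 3.00·(cos39°, sin39°) = (2.3314, 1.8880)
|BD| = 9.8512
circle(B,9.00) ∩ circle(D,7.00): a=6.5498, h=6.1726
  candidates: C₊=(9.9428,6.6909) cross=60.807; C₋=(7.5768,-5.4254) cross=-60.807
  mode - wants cross < 0 → take C=(7.5768,-5.4254) (cross=-60.807)
ex = (C−B)/|BC| = (0.5828,-0.8126); ey = (0.8126,0.5828)
P = B + 1.87·ex + -1.99·ey = (1.8042,-0.7914)

1.80 -0.79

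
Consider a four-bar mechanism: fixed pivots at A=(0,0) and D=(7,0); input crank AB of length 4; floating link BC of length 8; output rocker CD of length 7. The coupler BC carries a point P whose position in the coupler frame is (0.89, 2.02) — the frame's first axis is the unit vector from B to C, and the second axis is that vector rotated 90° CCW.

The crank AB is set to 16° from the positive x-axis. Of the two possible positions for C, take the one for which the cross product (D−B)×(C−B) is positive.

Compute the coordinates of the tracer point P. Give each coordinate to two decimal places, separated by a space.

A=(0,0), D=(7.00,0)
B = A + 4.00·(cos16°, sin16°) = (3.8450, 1.1025)
|BD| = 3.3421
circle(B,8.00) ∩ circle(D,7.00): a=3.9152, h=6.9765
  candidates: C₊=(9.8426,6.3969) cross=23.316; C₋=(5.2395,-6.7750) cross=-23.316
  mode + wants cross > 0 → take C=(9.8426,6.3969) (cross=23.316)
ex = (C−B)/|BC| = (0.7497,0.6618); ey = (-0.6618,0.7497)
P = B + 0.89·ex + 2.02·ey = (3.1755,3.2059)

3.18 3.21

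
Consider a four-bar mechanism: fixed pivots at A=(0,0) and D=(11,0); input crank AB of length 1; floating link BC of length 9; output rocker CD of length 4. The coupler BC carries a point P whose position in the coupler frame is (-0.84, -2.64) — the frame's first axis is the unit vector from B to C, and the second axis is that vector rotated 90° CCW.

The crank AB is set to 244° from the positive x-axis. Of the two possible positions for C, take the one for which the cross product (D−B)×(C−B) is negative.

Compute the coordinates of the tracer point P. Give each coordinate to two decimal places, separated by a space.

A=(0,0), D=(11.00,0)
B = A + 1.00·(cos244°, sin244°) = (-0.4384, -0.8988)
|BD| = 11.4736
circle(B,9.00) ∩ circle(D,4.00): a=8.5694, h=2.7505
  candidates: C₊=(7.8892,2.5146) cross=31.559; C₋=(8.3202,-2.9696) cross=-31.559
  mode - wants cross < 0 → take C=(8.3202,-2.9696) (cross=-31.559)
ex = (C−B)/|BC| = (0.9732,-0.2301); ey = (0.2301,0.9732)
P = B + -0.84·ex + -2.64·ey = (-1.8633,-3.2747)

-1.86 -3.27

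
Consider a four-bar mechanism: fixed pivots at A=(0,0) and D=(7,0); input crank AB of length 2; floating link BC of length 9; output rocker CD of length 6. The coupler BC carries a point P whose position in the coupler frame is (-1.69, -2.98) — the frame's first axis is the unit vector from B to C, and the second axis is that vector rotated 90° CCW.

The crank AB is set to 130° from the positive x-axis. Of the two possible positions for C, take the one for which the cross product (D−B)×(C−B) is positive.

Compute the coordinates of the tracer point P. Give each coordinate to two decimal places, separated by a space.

-1.28 -1.89

A=(0,0), D=(7.00,0)
B = A + 2.00·(cos130°, sin130°) = (-1.2856, 1.5321)
|BD| = 8.4260
circle(B,9.00) ∩ circle(D,6.00): a=6.8833, h=5.7983
  candidates: C₊=(6.5373,5.9821) cross=48.856; C₋=(4.4287,-5.4211) cross=-48.856
  mode + wants cross > 0 → take C=(6.5373,5.9821) (cross=48.856)
ex = (C−B)/|BC| = (0.8692,0.4944); ey = (-0.4944,0.8692)
P = B + -1.69·ex + -2.98·ey = (-1.2811,-1.8938)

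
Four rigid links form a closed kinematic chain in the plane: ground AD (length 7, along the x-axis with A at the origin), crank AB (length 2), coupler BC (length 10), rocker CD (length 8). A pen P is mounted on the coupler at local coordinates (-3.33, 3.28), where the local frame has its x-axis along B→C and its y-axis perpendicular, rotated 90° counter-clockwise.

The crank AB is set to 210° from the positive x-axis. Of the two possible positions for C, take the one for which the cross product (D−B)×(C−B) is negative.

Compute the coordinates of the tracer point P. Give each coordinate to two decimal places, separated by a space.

A=(0,0), D=(7.00,0)
B = A + 2.00·(cos210°, sin210°) = (-1.7321, -1.0000)
|BD| = 8.7891
circle(B,10.00) ∩ circle(D,8.00): a=6.4425, h=7.6481
  candidates: C₊=(3.7985,7.3315) cross=67.220; C₋=(5.5388,-7.8654) cross=-67.220
  mode - wants cross < 0 → take C=(5.5388,-7.8654) (cross=-67.220)
ex = (C−B)/|BC| = (0.7271,-0.6865); ey = (0.6865,0.7271)
P = B + -3.33·ex + 3.28·ey = (-1.9014,3.6710)

-1.90 3.67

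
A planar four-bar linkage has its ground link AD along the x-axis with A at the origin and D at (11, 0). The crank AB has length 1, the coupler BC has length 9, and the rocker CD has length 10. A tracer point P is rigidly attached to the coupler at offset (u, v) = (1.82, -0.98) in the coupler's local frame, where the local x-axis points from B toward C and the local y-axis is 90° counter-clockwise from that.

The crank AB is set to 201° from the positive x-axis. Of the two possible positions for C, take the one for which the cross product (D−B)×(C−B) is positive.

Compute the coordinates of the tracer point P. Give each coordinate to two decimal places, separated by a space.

0.89 0.62

A=(0,0), D=(11.00,0)
B = A + 1.00·(cos201°, sin201°) = (-0.9336, -0.3584)
|BD| = 11.9390
circle(B,9.00) ∩ circle(D,10.00): a=5.1738, h=7.3642
  candidates: C₊=(4.0168,7.1579) cross=87.921; C₋=(4.4589,-7.5640) cross=-87.921
  mode + wants cross > 0 → take C=(4.0168,7.1579) (cross=87.921)
ex = (C−B)/|BC| = (0.5500,0.8351); ey = (-0.8351,0.5500)
P = B + 1.82·ex + -0.98·ey = (0.8859,0.6225)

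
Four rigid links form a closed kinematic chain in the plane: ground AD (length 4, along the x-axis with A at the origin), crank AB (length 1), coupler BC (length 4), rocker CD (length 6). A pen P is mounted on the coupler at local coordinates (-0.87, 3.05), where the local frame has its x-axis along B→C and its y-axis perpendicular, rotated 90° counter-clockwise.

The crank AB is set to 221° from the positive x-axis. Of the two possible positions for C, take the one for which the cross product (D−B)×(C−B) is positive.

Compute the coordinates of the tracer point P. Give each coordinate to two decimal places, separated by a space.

-3.75 -1.70

A=(0,0), D=(4.00,0)
B = A + 1.00·(cos221°, sin221°) = (-0.7547, -0.6561)
|BD| = 4.7998
circle(B,4.00) ∩ circle(D,6.00): a=0.3164, h=3.9875
  candidates: C₊=(-0.9863,3.3372) cross=19.139; C₋=(0.1038,-4.5628) cross=-19.139
  mode + wants cross > 0 → take C=(-0.9863,3.3372) (cross=19.139)
ex = (C−B)/|BC| = (-0.0579,0.9983); ey = (-0.9983,-0.0579)
P = B + -0.87·ex + 3.05·ey = (-3.7492,-1.7012)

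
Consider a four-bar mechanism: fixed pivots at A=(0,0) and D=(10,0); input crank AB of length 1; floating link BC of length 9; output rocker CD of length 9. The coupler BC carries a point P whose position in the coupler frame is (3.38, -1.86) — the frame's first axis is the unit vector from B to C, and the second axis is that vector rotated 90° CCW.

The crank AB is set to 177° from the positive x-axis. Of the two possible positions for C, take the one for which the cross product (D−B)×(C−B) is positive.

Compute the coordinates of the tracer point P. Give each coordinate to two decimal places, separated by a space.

2.55 1.57

A=(0,0), D=(10.00,0)
B = A + 1.00·(cos177°, sin177°) = (-0.9986, 0.0523)
|BD| = 10.9988
circle(B,9.00) ∩ circle(D,9.00): a=5.4994, h=7.1244
  candidates: C₊=(4.5346,7.1505) cross=78.359; C₋=(4.4668,-7.0981) cross=-78.359
  mode + wants cross > 0 → take C=(4.5346,7.1505) (cross=78.359)
ex = (C−B)/|BC| = (0.6148,0.7887); ey = (-0.7887,0.6148)
P = B + 3.38·ex + -1.86·ey = (2.5463,1.5745)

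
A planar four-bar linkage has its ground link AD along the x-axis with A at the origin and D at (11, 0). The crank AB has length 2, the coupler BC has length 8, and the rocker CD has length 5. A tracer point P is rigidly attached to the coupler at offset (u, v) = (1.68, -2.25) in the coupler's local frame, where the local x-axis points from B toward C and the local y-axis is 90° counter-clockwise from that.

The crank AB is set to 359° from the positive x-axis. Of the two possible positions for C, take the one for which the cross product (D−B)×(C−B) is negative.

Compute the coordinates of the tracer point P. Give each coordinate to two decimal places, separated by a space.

2.17 -2.84

A=(0,0), D=(11.00,0)
B = A + 2.00·(cos359°, sin359°) = (1.9997, -0.0349)
|BD| = 9.0004
circle(B,8.00) ∩ circle(D,5.00): a=6.6668, h=4.4220
  candidates: C₊=(8.6493,4.4129) cross=39.800; C₋=(8.6836,-4.4310) cross=-39.800
  mode - wants cross < 0 → take C=(8.6836,-4.4310) (cross=-39.800)
ex = (C−B)/|BC| = (0.8355,-0.5495); ey = (0.5495,0.8355)
P = B + 1.68·ex + -2.25·ey = (2.1669,-2.8379)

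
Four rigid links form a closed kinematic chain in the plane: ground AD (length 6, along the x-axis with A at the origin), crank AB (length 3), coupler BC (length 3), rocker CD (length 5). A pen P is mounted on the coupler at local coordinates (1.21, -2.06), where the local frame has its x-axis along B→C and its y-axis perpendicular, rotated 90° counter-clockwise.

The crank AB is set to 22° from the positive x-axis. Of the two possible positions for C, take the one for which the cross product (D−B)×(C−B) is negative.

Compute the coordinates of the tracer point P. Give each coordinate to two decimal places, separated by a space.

A=(0,0), D=(6.00,0)
B = A + 3.00·(cos22°, sin22°) = (2.7816, 1.1238)
|BD| = 3.4090
circle(B,3.00) ∩ circle(D,5.00): a=-0.6422, h=2.9305
  candidates: C₊=(3.1413,4.1022) cross=9.990; C₋=(1.2092,-1.4311) cross=-9.990
  mode - wants cross < 0 → take C=(1.2092,-1.4311) (cross=-9.990)
ex = (C−B)/|BC| = (-0.5241,-0.8516); ey = (0.8516,-0.5241)
P = B + 1.21·ex + -2.06·ey = (0.3930,1.1730)

0.39 1.17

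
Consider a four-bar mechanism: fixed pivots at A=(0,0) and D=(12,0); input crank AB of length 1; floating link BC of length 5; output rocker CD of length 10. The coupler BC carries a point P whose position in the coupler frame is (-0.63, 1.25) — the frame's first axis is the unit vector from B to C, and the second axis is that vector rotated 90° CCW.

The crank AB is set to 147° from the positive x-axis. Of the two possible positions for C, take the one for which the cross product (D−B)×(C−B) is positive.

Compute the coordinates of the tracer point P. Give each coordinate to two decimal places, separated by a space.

A=(0,0), D=(12.00,0)
B = A + 1.00·(cos147°, sin147°) = (-0.8387, 0.5446)
|BD| = 12.8502
circle(B,5.00) ∩ circle(D,10.00): a=3.5069, h=3.5640
  candidates: C₊=(2.8161,3.9568) cross=45.798; C₋=(2.5140,-3.1648) cross=-45.798
  mode + wants cross > 0 → take C=(2.8161,3.9568) (cross=45.798)
ex = (C−B)/|BC| = (0.7310,0.6824); ey = (-0.6824,0.7310)
P = B + -0.63·ex + 1.25·ey = (-2.1522,1.0284)

-2.15 1.03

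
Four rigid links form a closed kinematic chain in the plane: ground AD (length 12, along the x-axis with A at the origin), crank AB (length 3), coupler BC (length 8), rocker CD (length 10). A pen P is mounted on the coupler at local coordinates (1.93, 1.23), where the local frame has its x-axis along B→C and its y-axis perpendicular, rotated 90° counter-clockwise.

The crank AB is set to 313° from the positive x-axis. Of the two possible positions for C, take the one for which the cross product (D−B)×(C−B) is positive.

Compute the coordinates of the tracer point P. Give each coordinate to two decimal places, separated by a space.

A=(0,0), D=(12.00,0)
B = A + 3.00·(cos313°, sin313°) = (2.0460, -2.1941)
|BD| = 10.1929
circle(B,8.00) ∩ circle(D,10.00): a=3.3305, h=7.2738
  candidates: C₊=(3.7328,5.6261) cross=74.141; C₋=(6.8642,-8.5804) cross=-74.141
  mode + wants cross > 0 → take C=(3.7328,5.6261) (cross=74.141)
ex = (C−B)/|BC| = (0.2108,0.9775); ey = (-0.9775,0.2108)
P = B + 1.93·ex + 1.23·ey = (1.2506,-0.0481)

1.25 -0.05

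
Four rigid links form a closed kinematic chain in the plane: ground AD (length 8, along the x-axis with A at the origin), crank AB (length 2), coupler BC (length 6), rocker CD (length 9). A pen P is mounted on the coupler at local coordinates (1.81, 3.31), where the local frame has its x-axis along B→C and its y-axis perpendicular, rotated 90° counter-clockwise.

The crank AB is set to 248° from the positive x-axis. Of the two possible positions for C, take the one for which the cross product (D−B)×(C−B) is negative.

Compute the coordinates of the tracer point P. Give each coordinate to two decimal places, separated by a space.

A=(0,0), D=(8.00,0)
B = A + 2.00·(cos248°, sin248°) = (-0.7492, -1.8544)
|BD| = 8.9436
circle(B,6.00) ∩ circle(D,9.00): a=1.9560, h=5.6722
  candidates: C₊=(-0.0118,4.1001) cross=50.730; C₋=(2.3404,-6.9978) cross=-50.730
  mode - wants cross < 0 → take C=(2.3404,-6.9978) (cross=-50.730)
ex = (C−B)/|BC| = (0.5149,-0.8572); ey = (0.8572,0.5149)
P = B + 1.81·ex + 3.31·ey = (3.0202,-1.7015)

3.02 -1.70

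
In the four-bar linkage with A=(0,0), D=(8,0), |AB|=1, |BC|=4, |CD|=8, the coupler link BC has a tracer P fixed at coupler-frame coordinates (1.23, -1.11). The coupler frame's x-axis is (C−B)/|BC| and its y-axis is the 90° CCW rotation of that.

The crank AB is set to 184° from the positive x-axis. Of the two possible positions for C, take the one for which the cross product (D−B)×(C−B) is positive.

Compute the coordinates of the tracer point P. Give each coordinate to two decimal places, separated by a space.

A=(0,0), D=(8.00,0)
B = A + 1.00·(cos184°, sin184°) = (-0.9976, -0.0698)
|BD| = 8.9978
circle(B,4.00) ∩ circle(D,8.00): a=1.8316, h=3.5560
  candidates: C₊=(0.8064,3.5003) cross=31.996; C₋=(0.8616,-3.6115) cross=-31.996
  mode + wants cross > 0 → take C=(0.8064,3.5003) (cross=31.996)
ex = (C−B)/|BC| = (0.4510,0.8925); ey = (-0.8925,0.4510)
P = B + 1.23·ex + -1.11·ey = (0.5479,0.5274)

0.55 0.53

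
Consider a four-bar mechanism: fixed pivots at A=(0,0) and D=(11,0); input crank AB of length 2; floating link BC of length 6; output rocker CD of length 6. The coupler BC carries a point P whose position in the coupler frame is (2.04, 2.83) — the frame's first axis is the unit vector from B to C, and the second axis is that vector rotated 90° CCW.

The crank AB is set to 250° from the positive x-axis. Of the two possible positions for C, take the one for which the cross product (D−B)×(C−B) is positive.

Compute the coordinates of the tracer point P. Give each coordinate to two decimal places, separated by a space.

0.34 1.45

A=(0,0), D=(11.00,0)
B = A + 2.00·(cos250°, sin250°) = (-0.6840, -1.8794)
|BD| = 11.8342
circle(B,6.00) ∩ circle(D,6.00): a=5.9171, h=0.9939
  candidates: C₊=(5.0001,0.0416) cross=11.762; C₋=(5.3158,-1.9210) cross=-11.762
  mode + wants cross > 0 → take C=(5.0001,0.0416) (cross=11.762)
ex = (C−B)/|BC| = (0.9474,0.3202); ey = (-0.3202,0.9474)
P = B + 2.04·ex + 2.83·ey = (0.3425,1.4548)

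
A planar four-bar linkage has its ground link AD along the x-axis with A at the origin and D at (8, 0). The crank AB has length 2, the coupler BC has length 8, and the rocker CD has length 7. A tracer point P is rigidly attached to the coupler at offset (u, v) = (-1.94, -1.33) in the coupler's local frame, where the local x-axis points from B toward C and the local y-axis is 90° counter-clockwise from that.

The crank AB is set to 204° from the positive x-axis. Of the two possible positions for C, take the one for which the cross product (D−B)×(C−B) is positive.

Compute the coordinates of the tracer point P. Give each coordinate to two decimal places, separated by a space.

-2.08 -3.15

A=(0,0), D=(8.00,0)
B = A + 2.00·(cos204°, sin204°) = (-1.8271, -0.8135)
|BD| = 9.8607
circle(B,8.00) ∩ circle(D,7.00): a=5.6909, h=5.6226
  candidates: C₊=(3.3806,5.2594) cross=55.442; C₋=(4.3083,-5.9474) cross=-55.442
  mode + wants cross > 0 → take C=(3.3806,5.2594) (cross=55.442)
ex = (C−B)/|BC| = (0.6510,0.7591); ey = (-0.7591,0.6510)
P = B + -1.94·ex + -1.33·ey = (-2.0803,-3.1519)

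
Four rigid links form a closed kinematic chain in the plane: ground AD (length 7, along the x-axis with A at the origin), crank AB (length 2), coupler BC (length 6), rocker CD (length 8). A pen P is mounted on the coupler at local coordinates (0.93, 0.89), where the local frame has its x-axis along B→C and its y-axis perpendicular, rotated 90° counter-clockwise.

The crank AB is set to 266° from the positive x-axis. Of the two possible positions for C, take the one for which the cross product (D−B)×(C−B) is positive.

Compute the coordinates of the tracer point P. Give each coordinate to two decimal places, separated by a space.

A=(0,0), D=(7.00,0)
B = A + 2.00·(cos266°, sin266°) = (-0.1395, -1.9951)
|BD| = 7.4130
circle(B,6.00) ∩ circle(D,8.00): a=1.8180, h=5.7180
  candidates: C₊=(0.0724,4.0011) cross=42.387; C₋=(3.1503,-7.0128) cross=-42.387
  mode + wants cross > 0 → take C=(0.0724,4.0011) (cross=42.387)
ex = (C−B)/|BC| = (0.0353,0.9994); ey = (-0.9994,0.0353)
P = B + 0.93·ex + 0.89·ey = (-0.9961,-1.0343)

-1.00 -1.03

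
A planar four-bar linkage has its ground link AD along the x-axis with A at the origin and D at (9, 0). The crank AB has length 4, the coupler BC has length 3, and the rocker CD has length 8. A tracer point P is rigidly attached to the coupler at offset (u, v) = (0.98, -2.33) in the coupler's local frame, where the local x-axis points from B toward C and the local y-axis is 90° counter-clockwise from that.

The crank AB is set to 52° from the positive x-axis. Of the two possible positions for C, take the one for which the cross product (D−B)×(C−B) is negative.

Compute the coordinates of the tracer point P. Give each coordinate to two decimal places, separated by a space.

A=(0,0), D=(9.00,0)
B = A + 4.00·(cos52°, sin52°) = (2.4626, 3.1520)
|BD| = 7.2576
circle(B,3.00) ∩ circle(D,8.00): a=-0.1604, h=2.9957
  candidates: C₊=(3.6193,5.9201) cross=21.742; C₋=(1.0171,0.5233) cross=-21.742
  mode - wants cross < 0 → take C=(1.0171,0.5233) (cross=-21.742)
ex = (C−B)/|BC| = (-0.4818,-0.8763); ey = (0.8763,-0.4818)
P = B + 0.98·ex + -2.33·ey = (-0.0512,3.4160)

-0.05 3.42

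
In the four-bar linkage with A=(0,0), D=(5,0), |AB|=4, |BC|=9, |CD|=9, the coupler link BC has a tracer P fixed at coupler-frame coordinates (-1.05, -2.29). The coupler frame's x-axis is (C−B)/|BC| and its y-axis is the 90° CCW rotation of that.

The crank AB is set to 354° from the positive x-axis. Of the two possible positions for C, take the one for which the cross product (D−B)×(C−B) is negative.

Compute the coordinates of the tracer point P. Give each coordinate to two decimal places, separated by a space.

A=(0,0), D=(5.00,0)
B = A + 4.00·(cos354°, sin354°) = (3.9781, -0.4181)
|BD| = 1.1041
circle(B,9.00) ∩ circle(D,9.00): a=0.5521, h=8.9831
  candidates: C₊=(1.0874,8.1050) cross=9.919; C₋=(7.8907,-8.5231) cross=-9.919
  mode - wants cross < 0 → take C=(7.8907,-8.5231) (cross=-9.919)
ex = (C−B)/|BC| = (0.4347,-0.9006); ey = (0.9006,0.4347)
P = B + -1.05·ex + -2.29·ey = (1.4593,-0.4681)

1.46 -0.47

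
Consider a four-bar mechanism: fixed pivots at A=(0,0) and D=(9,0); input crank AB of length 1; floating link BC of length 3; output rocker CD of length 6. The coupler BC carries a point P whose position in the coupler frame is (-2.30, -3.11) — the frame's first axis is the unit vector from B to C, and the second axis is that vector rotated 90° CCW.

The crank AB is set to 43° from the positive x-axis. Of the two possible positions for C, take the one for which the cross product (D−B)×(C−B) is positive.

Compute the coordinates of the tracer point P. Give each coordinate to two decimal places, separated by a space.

A=(0,0), D=(9.00,0)
B = A + 1.00·(cos43°, sin43°) = (0.7314, 0.6820)
|BD| = 8.2967
circle(B,3.00) ∩ circle(D,6.00): a=2.5212, h=1.6259
  candidates: C₊=(3.3777,2.0951) cross=13.489; C₋=(3.1104,-1.1456) cross=-13.489
  mode + wants cross > 0 → take C=(3.3777,2.0951) (cross=13.489)
ex = (C−B)/|BC| = (0.8821,0.4710); ey = (-0.4710,0.8821)
P = B + -2.30·ex + -3.11·ey = (0.1674,-3.1448)

0.17 -3.14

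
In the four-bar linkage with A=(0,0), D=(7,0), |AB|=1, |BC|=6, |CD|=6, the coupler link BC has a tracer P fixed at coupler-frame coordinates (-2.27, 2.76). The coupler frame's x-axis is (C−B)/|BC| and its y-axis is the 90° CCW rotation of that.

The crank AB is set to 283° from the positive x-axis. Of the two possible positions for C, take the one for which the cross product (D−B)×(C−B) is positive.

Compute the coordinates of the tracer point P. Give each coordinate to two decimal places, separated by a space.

-3.26 -1.77

A=(0,0), D=(7.00,0)
B = A + 1.00·(cos283°, sin283°) = (0.2250, -0.9744)
|BD| = 6.8448
circle(B,6.00) ∩ circle(D,6.00): a=3.4224, h=4.9282
  candidates: C₊=(2.9109,4.3908) cross=33.732; C₋=(4.3140,-5.3652) cross=-33.732
  mode + wants cross > 0 → take C=(2.9109,4.3908) (cross=33.732)
ex = (C−B)/|BC| = (0.4477,0.8942); ey = (-0.8942,0.4477)
P = B + -2.27·ex + 2.76·ey = (-3.2592,-1.7687)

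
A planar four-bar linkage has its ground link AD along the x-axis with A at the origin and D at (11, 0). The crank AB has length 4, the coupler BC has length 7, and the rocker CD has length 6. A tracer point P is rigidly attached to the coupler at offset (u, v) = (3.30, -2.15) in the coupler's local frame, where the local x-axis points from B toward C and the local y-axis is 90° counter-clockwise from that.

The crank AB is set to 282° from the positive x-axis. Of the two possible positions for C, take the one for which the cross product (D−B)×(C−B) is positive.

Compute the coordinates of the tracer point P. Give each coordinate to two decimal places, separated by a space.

A=(0,0), D=(11.00,0)
B = A + 4.00·(cos282°, sin282°) = (0.8316, -3.9126)
|BD| = 10.8951
circle(B,7.00) ∩ circle(D,6.00): a=6.0442, h=3.5310
  candidates: C₊=(5.2046,1.5534) cross=38.471; C₋=(7.7407,-5.0375) cross=-38.471
  mode + wants cross > 0 → take C=(5.2046,1.5534) (cross=38.471)
ex = (C−B)/|BC| = (0.6247,0.7809); ey = (-0.7809,0.6247)
P = B + 3.30·ex + -2.15·ey = (4.5720,-2.6789)

4.57 -2.68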